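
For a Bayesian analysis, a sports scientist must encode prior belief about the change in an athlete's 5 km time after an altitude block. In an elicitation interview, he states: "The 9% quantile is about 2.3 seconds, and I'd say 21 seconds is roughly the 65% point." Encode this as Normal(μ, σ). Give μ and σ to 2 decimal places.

μ = 16.83, σ = 10.83

The p-quantile of Normal(μ,σ) is μ + z_p·σ, with z_{0.09} = -1.341 and z_{0.65} = 0.3853.
Eliminate σ: μ = (z₂·x₁ − z₁·x₂)/(z₂ − z₁) = (0.3853·2.3 − (-1.341)·21)/1.726 = 16.83.
Then σ = (x₂ − x₁)/(z₂ − z₁) = (21 − 2.3)/1.726 = 10.83.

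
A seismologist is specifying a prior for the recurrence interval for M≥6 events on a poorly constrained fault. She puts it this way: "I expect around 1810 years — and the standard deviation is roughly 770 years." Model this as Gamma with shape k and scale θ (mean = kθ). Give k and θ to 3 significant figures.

k ≈ 5.53, θ ≈ 328

For Gamma(k, scale θ): mean = kθ, variance = kθ², so CV = 1/√k.
CV = SD/mean = 770/1810 = 0.4254, hence k = 1/CV² = 5.53.
Then θ = mean/k = 1810/5.53 = 328.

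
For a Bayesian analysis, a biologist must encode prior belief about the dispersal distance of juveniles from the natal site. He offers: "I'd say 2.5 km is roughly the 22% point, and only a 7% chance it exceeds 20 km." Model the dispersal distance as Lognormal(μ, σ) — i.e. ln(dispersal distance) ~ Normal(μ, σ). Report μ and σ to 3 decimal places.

μ ≈ 1.631, σ ≈ 0.925

If T ~ Lognormal(μ,σ) then ln T ~ Normal(μ,σ), so the p-quantile of ln T is μ + z_p·σ.
ln(2.5) = 0.9163 and ln(20) = 2.996; z_{0.22} = -0.7722, z_{0.93} = 1.476.
σ = (2.996 − 0.9163)/(1.476 − (-0.7722)) = 0.925.
μ = 0.9163 − (-0.7722)·0.925 = 1.631.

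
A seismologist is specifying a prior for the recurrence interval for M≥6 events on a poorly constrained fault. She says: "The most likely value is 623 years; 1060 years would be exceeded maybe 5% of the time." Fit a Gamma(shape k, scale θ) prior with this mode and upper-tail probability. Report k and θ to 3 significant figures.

Gamma(k,θ) with k>1 has mode (k−1)θ, so θ = 623/(k−1).
Need P(X < 1060) = 0.95 with θ tied to k this way. Start at k = 2, θ = 623: P(X<1060) ≈ 0.507.
Too low — raise k to concentrate. Iterating converges to k ≈ 10.9.
Then θ = 623/(10.9−1) ≈ 63.

k ≈ 10.9, θ ≈ 63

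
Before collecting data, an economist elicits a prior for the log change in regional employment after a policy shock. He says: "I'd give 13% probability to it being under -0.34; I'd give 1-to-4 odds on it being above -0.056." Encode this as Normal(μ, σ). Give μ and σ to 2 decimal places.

μ = -0.18, σ = 0.14

For Normal(μ,σ), the p-quantile is μ + z_p·σ. Here z_{0.13} = -1.126, z_{0.8} = 0.8416.
So -0.34 = μ − 1.126σ and -0.056 = μ + 0.8416σ.
Subtracting: σ = (-0.056 − -0.34)/(0.8416 − (-1.126)) = 0.14.
Then μ = -0.34 − (-1.126)·0.14 = -0.18.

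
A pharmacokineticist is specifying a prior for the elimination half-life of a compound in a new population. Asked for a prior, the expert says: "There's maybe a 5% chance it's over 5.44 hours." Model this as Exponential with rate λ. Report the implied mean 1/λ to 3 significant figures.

P(T > 5.44) = e^(−λ·5.44) = 0.05, so λ = −ln(0.05)/5.44 = 0.551.
Mean = 1/λ = 1.82 hours.

mean ≈ 1.82 hours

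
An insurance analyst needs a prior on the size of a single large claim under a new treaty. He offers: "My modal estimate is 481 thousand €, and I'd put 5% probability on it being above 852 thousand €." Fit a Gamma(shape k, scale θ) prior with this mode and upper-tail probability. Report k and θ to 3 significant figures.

k ≈ 9.53, θ ≈ 56.4

Gamma(k,θ) with k>1 has mode (k−1)θ, so θ = 481/(k−1).
Need P(X < 852) = 0.95 with θ tied to k this way. Start at k = 2, θ = 481: P(X<852) ≈ 0.529.
Too low — raise k to concentrate. Iterating converges to k ≈ 9.53.
Then θ = 481/(9.53−1) ≈ 56.4.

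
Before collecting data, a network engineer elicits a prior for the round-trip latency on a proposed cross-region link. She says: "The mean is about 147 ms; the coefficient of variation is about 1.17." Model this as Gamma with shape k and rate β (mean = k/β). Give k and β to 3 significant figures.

k ≈ 0.731, β ≈ 0.00497

For Gamma(k, rate β): mean = k/β, variance = k/β², so CV = 1/√k.
CV = 1.17, hence k = 1/CV² = 0.731.
Then β = k/mean = 0.731/147 = 0.00497.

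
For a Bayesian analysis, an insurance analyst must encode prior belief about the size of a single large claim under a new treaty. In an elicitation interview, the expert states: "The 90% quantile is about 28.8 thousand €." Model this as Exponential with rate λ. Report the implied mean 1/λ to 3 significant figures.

P(T < 28.8) = 1 − e^(−λ·28.8) = 0.9, so λ = −ln(1−0.9)/28.8 = −ln(0.1)/28.8 = 0.08.
Mean = 1/λ = 12.5 thousand €.

mean ≈ 12.5 thousand €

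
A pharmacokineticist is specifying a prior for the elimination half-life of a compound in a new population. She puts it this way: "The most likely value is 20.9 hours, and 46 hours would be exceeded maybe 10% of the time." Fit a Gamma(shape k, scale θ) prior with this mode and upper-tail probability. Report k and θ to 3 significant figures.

Gamma(k,θ) with k>1 has mode (k−1)θ, so θ = 20.9/(k−1).
Need P(X < 46) = 0.9 with θ tied to k this way. Start at k = 2, θ = 20.9: P(X<46) ≈ 0.646.
Too low — raise k to concentrate. Iterating converges to k ≈ 4.09.
Then θ = 20.9/(4.09−1) ≈ 6.76.

k ≈ 4.09, θ ≈ 6.76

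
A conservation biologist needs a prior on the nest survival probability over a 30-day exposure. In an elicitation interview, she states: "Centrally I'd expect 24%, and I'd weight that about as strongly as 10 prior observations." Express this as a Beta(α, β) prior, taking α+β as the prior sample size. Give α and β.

α = 2.4, β = 7.6

Under the effective-sample-size interpretation, Beta(α, β) has prior mean α/(α+β) and prior sample size α+β.
So α+β = 10 and α/(α+β) = 0.24, giving α = 0.24·10 = 2.4 and β = 10 − 2.4 = 7.6.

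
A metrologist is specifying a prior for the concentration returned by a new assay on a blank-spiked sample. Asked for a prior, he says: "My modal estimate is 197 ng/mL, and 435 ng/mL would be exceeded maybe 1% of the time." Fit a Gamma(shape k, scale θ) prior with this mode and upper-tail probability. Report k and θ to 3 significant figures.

k ≈ 8.68, θ ≈ 25.7

Gamma(k,θ) with k>1 has mode (k−1)θ, so θ = 197/(k−1).
Need P(X < 435) = 0.99 with θ tied to k this way. Start at k = 2, θ = 197: P(X<435) ≈ 0.647.
Too low — raise k to concentrate. Iterating converges to k ≈ 8.68.
Then θ = 197/(8.68−1) ≈ 25.7.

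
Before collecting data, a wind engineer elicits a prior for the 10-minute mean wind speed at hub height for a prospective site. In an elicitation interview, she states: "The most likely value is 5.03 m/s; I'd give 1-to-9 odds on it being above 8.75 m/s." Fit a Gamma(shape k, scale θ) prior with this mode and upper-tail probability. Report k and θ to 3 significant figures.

k ≈ 7.19, θ ≈ 0.812

Gamma(k,θ) with k>1 has mode (k−1)θ, so θ = 5.03/(k−1).
Need P(X < 8.75) = 0.9 with θ tied to k this way. Start at k = 2, θ = 5.03: P(X<8.75) ≈ 0.519.
Too low — raise k to concentrate. Iterating converges to k ≈ 7.19.
Then θ = 5.03/(7.19−1) ≈ 0.812.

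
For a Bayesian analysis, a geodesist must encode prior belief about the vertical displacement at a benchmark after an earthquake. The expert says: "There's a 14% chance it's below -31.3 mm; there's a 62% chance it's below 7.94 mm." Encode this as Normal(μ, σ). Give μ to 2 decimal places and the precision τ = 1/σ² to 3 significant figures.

μ = -0.71, τ = 0.00125

The p-quantile of Normal(μ,σ) is μ + z_p·σ, with z_{0.14} = -1.08 and z_{0.62} = 0.3055.
Eliminate σ: μ = (z₂·x₁ − z₁·x₂)/(z₂ − z₁) = (0.3055·-31.3 − (-1.08)·7.94)/1.386 = -0.71.
Then σ = (x₂ − x₁)/(z₂ − z₁) = (7.94 − -31.3)/1.386 = 28.32.
Precision τ = 1/σ² = 1/28.32² = 0.00125.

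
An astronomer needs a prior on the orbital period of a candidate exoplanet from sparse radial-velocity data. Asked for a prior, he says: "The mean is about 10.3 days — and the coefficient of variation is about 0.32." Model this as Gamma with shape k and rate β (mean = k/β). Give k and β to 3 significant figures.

k ≈ 9.77, β ≈ 0.948

For Gamma(k, rate β): mean = k/β, variance = k/β², so CV = 1/√k.
CV = 0.32, hence k = 1/CV² = 9.77.
Then β = k/mean = 9.77/10.3 = 0.948.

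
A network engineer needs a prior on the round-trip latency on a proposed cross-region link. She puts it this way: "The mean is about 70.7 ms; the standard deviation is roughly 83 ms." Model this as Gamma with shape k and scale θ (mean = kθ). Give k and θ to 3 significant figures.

k ≈ 0.726, θ ≈ 97.4

For Gamma(k, scale θ): mean = kθ, variance = kθ², so CV = 1/√k.
CV = SD/mean = 83/70.7 = 1.174, hence k = 1/CV² = 0.726.
Then θ = mean/k = 70.7/0.726 = 97.4.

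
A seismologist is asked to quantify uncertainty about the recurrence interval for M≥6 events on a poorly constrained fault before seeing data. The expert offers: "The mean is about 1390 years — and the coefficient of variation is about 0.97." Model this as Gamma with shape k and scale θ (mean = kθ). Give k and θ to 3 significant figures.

For Gamma(k, scale θ): mean = kθ, variance = kθ², so CV = 1/√k.
CV = 0.97, hence k = 1/CV² = 1.06.
Then θ = mean/k = 1390/1.06 = 1310.

k ≈ 1.06, θ ≈ 1310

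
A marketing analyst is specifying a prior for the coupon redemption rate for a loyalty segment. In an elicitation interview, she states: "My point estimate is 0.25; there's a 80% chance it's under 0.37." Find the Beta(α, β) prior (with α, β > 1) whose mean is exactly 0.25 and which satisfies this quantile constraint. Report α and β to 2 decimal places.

α ≈ 2.03, β ≈ 6.09

With mean 0.25 fixed, write α = 0.25s, β = 0.75s where s = α+β.
Need P(θ < 0.37) = 0.8 under Beta(0.25s, 0.75s). Normal approximation: (q−m)/√(m(1−m)/s) ≈ z_{0.8} = 0.842, so s ≈ 0.25·0.75·(0.842)²/(0.37−0.25)² = 9.2.
At s = 9.2: P(θ<0.37) ≈ 0.811. Adjusting to match 0.8 gives s ≈ 8.13.
So α = 0.25·8.13 ≈ 2.03, β = 0.75·8.13 ≈ 6.09.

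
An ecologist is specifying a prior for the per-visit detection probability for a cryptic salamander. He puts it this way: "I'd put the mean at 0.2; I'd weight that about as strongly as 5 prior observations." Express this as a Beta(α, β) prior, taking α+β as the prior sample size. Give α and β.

α = 1, β = 4

Under the effective-sample-size interpretation, Beta(α, β) has prior mean α/(α+β) and prior sample size α+β.
So α+β = 5 and α/(α+β) = 0.2, giving α = 0.2·5 = 1 and β = 5 − 1 = 4.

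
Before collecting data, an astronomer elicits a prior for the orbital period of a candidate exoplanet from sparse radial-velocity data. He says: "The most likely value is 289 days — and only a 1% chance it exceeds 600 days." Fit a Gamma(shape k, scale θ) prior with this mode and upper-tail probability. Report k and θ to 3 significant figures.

k ≈ 10.1, θ ≈ 31.6

Gamma(k,θ) with k>1 has mode (k−1)θ, so θ = 289/(k−1).
Need P(X < 600) = 0.99 with θ tied to k this way. Start at k = 2, θ = 289: P(X<600) ≈ 0.614.
Too low — raise k to concentrate. Iterating converges to k ≈ 10.1.
Then θ = 289/(10.1−1) ≈ 31.6.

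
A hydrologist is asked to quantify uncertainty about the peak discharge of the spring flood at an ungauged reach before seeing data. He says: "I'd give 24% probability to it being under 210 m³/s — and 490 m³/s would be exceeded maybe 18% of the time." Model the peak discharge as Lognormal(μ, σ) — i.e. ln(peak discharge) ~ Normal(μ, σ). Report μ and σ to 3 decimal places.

If T ~ Lognormal(μ,σ) then ln T ~ Normal(μ,σ), so the p-quantile of ln T is μ + z_p·σ.
ln(210) = 5.347 and ln(490) = 6.194; z_{0.24} = -0.7063, z_{0.82} = 0.9154.
σ = (6.194 − 5.347)/(0.9154 − (-0.7063)) = 0.522.
μ = 5.347 − (-0.7063)·0.522 = 5.716.

μ ≈ 5.716, σ ≈ 0.522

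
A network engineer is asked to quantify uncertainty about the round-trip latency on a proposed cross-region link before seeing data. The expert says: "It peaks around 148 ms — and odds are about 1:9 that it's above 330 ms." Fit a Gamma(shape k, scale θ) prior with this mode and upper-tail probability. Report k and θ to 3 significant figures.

Gamma(k,θ) with k>1 has mode (k−1)θ, so θ = 148/(k−1).
Need P(X < 330) = 0.9 with θ tied to k this way. Start at k = 2, θ = 148: P(X<330) ≈ 0.653.
Too low — raise k to concentrate. Iterating converges to k ≈ 3.99.
Then θ = 148/(3.99−1) ≈ 49.5.

k ≈ 3.99, θ ≈ 49.5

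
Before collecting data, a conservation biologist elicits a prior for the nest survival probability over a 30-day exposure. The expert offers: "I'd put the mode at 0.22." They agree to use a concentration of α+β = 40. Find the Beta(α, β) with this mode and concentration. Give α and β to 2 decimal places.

For α,β > 1 the Beta mode is (α−1)/(α+β−2). With α+β = 40, the mode is (α−1)/38.
Set (α−1)/38 = 0.22 → α = 1 + 0.22·38 = 9.36.
β = 40 − α = 30.64.

α = 9.36, β = 30.64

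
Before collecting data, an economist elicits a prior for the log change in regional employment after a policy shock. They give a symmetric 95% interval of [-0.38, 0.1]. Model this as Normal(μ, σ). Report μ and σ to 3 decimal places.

μ = -0.140, σ = 0.122

A symmetric 95% interval runs μ ± z·σ with z = 1.96.
Half-width = 0.24, so σ = 0.24/1.96 = 0.122.
μ is the interval midpoint, -0.140.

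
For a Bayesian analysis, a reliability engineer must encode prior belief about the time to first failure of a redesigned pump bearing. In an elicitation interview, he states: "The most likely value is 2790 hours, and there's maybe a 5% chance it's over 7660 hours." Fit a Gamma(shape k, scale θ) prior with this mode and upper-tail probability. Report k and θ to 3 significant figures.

k ≈ 3.63, θ ≈ 1060

Gamma(k,θ) with k>1 has mode (k−1)θ, so θ = 2790/(k−1).
Need P(X < 7660) = 0.95 with θ tied to k this way. Start at k = 2, θ = 2790: P(X<7660) ≈ 0.759.
Too low — raise k to concentrate. Iterating converges to k ≈ 3.63.
Then θ = 2790/(3.63−1) ≈ 1060.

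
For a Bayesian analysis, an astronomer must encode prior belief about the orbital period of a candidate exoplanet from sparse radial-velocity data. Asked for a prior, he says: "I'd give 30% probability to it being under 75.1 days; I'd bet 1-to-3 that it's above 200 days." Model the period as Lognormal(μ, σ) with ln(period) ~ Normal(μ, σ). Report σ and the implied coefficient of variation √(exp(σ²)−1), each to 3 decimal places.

If T ~ Lognormal(μ,σ) then ln T ~ Normal(μ,σ), so the p-quantile of ln T is μ + z_p·σ.
ln(75.1) = 4.319 and ln(200) = 5.298; z_{0.3} = -0.5244, z_{0.75} = 0.6745.
σ = (5.298 − 4.319)/(0.6745 − (-0.5244)) = 0.817.
μ = 4.319 − (-0.5244)·0.817 = 4.747.
CV = √(exp(σ²)−1) = √(exp(0.6675)−1) = 0.974.

σ ≈ 0.817, CV ≈ 0.974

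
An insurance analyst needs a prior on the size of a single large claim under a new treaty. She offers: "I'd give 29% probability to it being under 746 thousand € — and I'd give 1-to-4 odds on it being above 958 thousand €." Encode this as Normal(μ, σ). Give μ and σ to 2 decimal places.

μ = 830.10, σ = 151.97

For Normal(μ,σ), the p-quantile is μ + z_p·σ. Here z_{0.29} = -0.5534, z_{0.8} = 0.8416.
So 746 = μ − 0.5534σ and 958 = μ + 0.8416σ.
Subtracting: σ = (958 − 746)/(0.8416 − (-0.5534)) = 151.97.
Then μ = 746 − (-0.5534)·151.97 = 830.10.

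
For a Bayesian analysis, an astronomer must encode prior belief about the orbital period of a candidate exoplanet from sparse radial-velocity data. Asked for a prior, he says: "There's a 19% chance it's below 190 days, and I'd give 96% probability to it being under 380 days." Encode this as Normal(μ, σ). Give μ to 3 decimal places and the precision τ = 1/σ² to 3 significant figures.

μ = 253.456, τ = 0.000191

For Normal(μ,σ), the p-quantile is μ + z_p·σ. Here z_{0.19} = -0.8779, z_{0.96} = 1.751.
So 190 = μ − 0.8779σ and 380 = μ + 1.751σ.
Subtracting: σ = (380 − 190)/(1.751 − (-0.8779)) = 72.282.
Then μ = 190 − (-0.8779)·72.282 = 253.456.
Precision τ = 1/σ² = 1/72.28² = 0.000191.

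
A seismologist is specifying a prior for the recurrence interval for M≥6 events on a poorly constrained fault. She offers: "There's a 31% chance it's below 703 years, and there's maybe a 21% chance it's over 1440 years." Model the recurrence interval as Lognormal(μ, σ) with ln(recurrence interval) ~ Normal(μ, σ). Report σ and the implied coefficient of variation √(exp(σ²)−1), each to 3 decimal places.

If T ~ Lognormal(μ,σ) then ln T ~ Normal(μ,σ), so the p-quantile of ln T is μ + z_p·σ.
ln(703) = 6.555 and ln(1440) = 7.272; z_{0.31} = -0.4959, z_{0.79} = 0.8064.
σ = (7.272 − 6.555)/(0.8064 − (-0.4959)) = 0.551.
μ = 6.555 − (-0.4959)·0.551 = 6.828.
CV = √(exp(σ²)−1) = √(exp(0.3032)−1) = 0.595.

σ ≈ 0.551, CV ≈ 0.595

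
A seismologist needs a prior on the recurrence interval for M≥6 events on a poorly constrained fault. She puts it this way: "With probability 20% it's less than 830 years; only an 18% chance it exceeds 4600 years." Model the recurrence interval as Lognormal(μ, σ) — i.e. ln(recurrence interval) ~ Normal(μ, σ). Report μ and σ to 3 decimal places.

μ ≈ 7.542, σ ≈ 0.975

If T ~ Lognormal(μ,σ) then ln T ~ Normal(μ,σ), so the p-quantile of ln T is μ + z_p·σ.
ln(830) = 6.721 and ln(4600) = 8.434; z_{0.2} = -0.8416, z_{0.82} = 0.9154.
σ = (8.434 − 6.721)/(0.9154 − (-0.8416)) = 0.975.
μ = 6.721 − (-0.8416)·0.975 = 7.542.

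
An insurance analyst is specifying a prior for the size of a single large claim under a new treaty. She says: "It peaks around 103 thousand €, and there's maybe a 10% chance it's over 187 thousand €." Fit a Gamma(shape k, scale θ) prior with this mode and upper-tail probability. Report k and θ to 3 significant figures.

k ≈ 6.36, θ ≈ 19.2

Gamma(k,θ) with k>1 has mode (k−1)θ, so θ = 103/(k−1).
Need P(X < 187) = 0.9 with θ tied to k this way. Start at k = 2, θ = 103: P(X<187) ≈ 0.542.
Too low — raise k to concentrate. Iterating converges to k ≈ 6.36.
Then θ = 103/(6.36−1) ≈ 19.2.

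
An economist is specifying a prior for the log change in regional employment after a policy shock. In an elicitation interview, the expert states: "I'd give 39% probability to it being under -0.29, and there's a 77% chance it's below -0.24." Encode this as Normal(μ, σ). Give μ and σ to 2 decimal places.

μ = -0.28, σ = 0.05

The p-quantile of Normal(μ,σ) is μ + z_p·σ, with z_{0.39} = -0.2793 and z_{0.77} = 0.7388.
Eliminate σ: μ = (z₂·x₁ − z₁·x₂)/(z₂ − z₁) = (0.7388·-0.29 − (-0.2793)·-0.24)/1.018 = -0.28.
Then σ = (x₂ − x₁)/(z₂ − z₁) = (-0.24 − -0.29)/1.018 = 0.05.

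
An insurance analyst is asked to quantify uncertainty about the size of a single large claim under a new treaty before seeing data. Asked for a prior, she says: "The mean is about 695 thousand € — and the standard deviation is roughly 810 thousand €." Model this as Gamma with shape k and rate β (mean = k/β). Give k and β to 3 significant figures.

k ≈ 0.736, β ≈ 0.00106

For Gamma(k, rate β): mean = k/β, variance = k/β², so CV = 1/√k.
CV = SD/mean = 810/695 = 1.165, hence k = 1/CV² = 0.736.
Then β = k/mean = 0.736/695 = 0.00106.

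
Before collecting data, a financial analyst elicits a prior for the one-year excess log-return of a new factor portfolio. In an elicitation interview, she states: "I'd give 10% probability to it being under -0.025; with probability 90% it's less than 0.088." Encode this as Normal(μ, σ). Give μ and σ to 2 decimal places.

The p-quantile of Normal(μ,σ) is μ + z_p·σ, with z_{0.1} = -1.282 and z_{0.9} = 1.282.
Eliminate σ: μ = (z₂·x₁ − z₁·x₂)/(z₂ − z₁) = (1.282·-0.025 − (-1.282)·0.088)/2.563 = 0.03.
Then σ = (x₂ − x₁)/(z₂ − z₁) = (0.088 − -0.025)/2.563 = 0.04.

μ = 0.03, σ = 0.04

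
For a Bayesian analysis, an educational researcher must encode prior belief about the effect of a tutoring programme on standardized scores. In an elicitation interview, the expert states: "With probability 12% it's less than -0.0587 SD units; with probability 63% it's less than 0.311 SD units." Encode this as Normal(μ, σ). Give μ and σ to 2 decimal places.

μ = 0.23, σ = 0.25

For Normal(μ,σ), the p-quantile is μ + z_p·σ. Here z_{0.12} = -1.175, z_{0.63} = 0.3319.
So -0.0587 = μ − 1.175σ and 0.311 = μ + 0.3319σ.
Subtracting: σ = (0.311 − -0.0587)/(0.3319 − (-1.175)) = 0.25.
Then μ = -0.0587 − (-1.175)·0.25 = 0.23.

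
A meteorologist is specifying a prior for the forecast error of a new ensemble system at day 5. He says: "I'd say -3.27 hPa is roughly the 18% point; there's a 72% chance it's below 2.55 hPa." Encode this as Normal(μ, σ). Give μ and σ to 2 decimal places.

For Normal(μ,σ), the p-quantile is μ + z_p·σ. Here z_{0.18} = -0.9154, z_{0.72} = 0.5828.
So -3.27 = μ − 0.9154σ and 2.55 = μ + 0.5828σ.
Subtracting: σ = (2.55 − -3.27)/(0.5828 − (-0.9154)) = 3.88.
Then μ = -3.27 − (-0.9154)·3.88 = 0.29.

μ = 0.29, σ = 3.88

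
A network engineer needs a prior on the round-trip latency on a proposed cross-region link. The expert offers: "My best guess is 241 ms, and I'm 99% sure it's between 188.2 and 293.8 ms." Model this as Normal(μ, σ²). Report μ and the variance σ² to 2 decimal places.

μ = 241.00, σ² = 420.18

A symmetric 99% interval runs μ ± z·σ with z = 2.576.
Half-width = 52.8, so σ = 52.8/2.576 = 20.498 and σ² = 420.18.
μ is the stated best guess, 241.00.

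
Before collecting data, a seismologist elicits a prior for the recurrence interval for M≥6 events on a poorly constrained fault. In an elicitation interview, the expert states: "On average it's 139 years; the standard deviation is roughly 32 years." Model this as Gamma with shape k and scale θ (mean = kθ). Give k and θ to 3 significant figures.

k ≈ 18.9, θ ≈ 7.37

For Gamma(k, scale θ): mean = kθ, variance = kθ², so CV = 1/√k.
CV = SD/mean = 32/139 = 0.2302, hence k = 1/CV² = 18.9.
Then θ = mean/k = 139/18.9 = 7.37.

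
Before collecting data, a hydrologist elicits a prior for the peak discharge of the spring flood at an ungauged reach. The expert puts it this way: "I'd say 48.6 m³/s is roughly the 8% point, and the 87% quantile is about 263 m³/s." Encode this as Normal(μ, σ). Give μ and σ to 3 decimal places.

μ = 167.601, σ = 84.694

The p-quantile of Normal(μ,σ) is μ + z_p·σ, with z_{0.08} = -1.405 and z_{0.87} = 1.126.
Eliminate σ: μ = (z₂·x₁ − z₁·x₂)/(z₂ − z₁) = (1.126·48.6 − (-1.405)·263)/2.531 = 167.601.
Then σ = (x₂ − x₁)/(z₂ − z₁) = (263 − 48.6)/2.531 = 84.694.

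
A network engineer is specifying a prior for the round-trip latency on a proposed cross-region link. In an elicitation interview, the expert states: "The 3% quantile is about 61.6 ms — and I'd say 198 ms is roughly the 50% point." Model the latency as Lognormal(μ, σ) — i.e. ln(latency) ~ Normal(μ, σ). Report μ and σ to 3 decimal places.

μ ≈ 5.288, σ ≈ 0.621

If T ~ Lognormal(μ,σ) then ln T ~ Normal(μ,σ), so the p-quantile of ln T is μ + z_p·σ.
ln(61.6) = 4.121 and ln(198) = 5.288; z_{0.03} = -1.881, z_{0.5} = 0.
σ = (5.288 − 4.121)/(0 − (-1.881)) = 0.621.
μ = 4.121 − (-1.881)·0.621 = 5.288.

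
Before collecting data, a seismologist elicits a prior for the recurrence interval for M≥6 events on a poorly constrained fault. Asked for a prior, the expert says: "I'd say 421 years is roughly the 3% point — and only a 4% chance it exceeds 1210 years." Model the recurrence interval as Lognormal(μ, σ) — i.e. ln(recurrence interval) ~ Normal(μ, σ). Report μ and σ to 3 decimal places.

μ ≈ 6.589, σ ≈ 0.291

If T ~ Lognormal(μ,σ) then ln T ~ Normal(μ,σ), so the p-quantile of ln T is μ + z_p·σ.
ln(421) = 6.043 and ln(1210) = 7.098; z_{0.03} = -1.881, z_{0.96} = 1.751.
σ = (7.098 − 6.043)/(1.751 − (-1.881)) = 0.291.
μ = 6.043 − (-1.881)·0.291 = 6.589.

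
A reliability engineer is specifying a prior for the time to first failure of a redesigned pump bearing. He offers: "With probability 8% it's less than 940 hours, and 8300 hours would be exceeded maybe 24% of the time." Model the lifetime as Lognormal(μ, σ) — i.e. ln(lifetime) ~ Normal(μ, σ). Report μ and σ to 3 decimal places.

μ ≈ 8.295, σ ≈ 1.032

If T ~ Lognormal(μ,σ) then ln T ~ Normal(μ,σ), so the p-quantile of ln T is μ + z_p·σ.
ln(940) = 6.846 and ln(8300) = 9.024; z_{0.08} = -1.405, z_{0.76} = 0.7063.
σ = (9.024 − 6.846)/(0.7063 − (-1.405)) = 1.032.
μ = 6.846 − (-1.405)·1.032 = 8.295.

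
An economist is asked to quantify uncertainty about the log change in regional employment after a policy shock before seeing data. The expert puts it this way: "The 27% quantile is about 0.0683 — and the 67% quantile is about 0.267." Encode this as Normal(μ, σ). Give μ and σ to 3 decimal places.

μ = 0.184, σ = 0.189

The p-quantile of Normal(μ,σ) is μ + z_p·σ, with z_{0.27} = -0.6128 and z_{0.67} = 0.4399.
Eliminate σ: μ = (z₂·x₁ − z₁·x₂)/(z₂ − z₁) = (0.4399·0.0683 − (-0.6128)·0.267)/1.053 = 0.184.
Then σ = (x₂ − x₁)/(z₂ − z₁) = (0.267 − 0.0683)/1.053 = 0.189.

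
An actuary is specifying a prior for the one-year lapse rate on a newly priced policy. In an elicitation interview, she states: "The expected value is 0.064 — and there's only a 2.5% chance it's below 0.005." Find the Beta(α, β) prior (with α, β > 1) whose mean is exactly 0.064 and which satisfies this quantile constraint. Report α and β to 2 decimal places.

α ≈ 1.52, β ≈ 22.26

With mean 0.064 fixed, write α = 0.064s, β = 0.936s where s = α+β.
Need P(θ < 0.005) = 0.025 under Beta(0.064s, 0.936s). Normal approximation: (q−m)/√(m(1−m)/s) ≈ z_{0.025} = -1.96, so s ≈ 0.064·0.936·(-1.96)²/(0.005−0.064)² = 66.1.
At s = 66.1: P(θ<0.005) ≈ 0.000. Adjusting to match 0.025 gives s ≈ 23.79.
So α = 0.064·23.79 ≈ 1.52, β = 0.936·23.79 ≈ 22.26.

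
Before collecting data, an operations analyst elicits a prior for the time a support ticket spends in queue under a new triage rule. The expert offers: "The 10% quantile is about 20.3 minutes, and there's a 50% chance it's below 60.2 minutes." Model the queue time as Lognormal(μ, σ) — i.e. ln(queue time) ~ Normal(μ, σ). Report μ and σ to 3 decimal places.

μ ≈ 4.098, σ ≈ 0.848

If T ~ Lognormal(μ,σ) then ln T ~ Normal(μ,σ), so the p-quantile of ln T is μ + z_p·σ.
ln(20.3) = 3.011 and ln(60.2) = 4.098; z_{0.1} = -1.282, z_{0.5} = 0.
σ = (4.098 − 3.011)/(0 − (-1.282)) = 0.848.
μ = 3.011 − (-1.282)·0.848 = 4.098.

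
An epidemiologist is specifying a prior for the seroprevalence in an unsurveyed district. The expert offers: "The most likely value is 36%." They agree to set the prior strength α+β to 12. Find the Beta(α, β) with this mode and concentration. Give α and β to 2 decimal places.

For α,β > 1 the Beta mode is (α−1)/(α+β−2). With α+β = 12, the mode is (α−1)/10.
Set (α−1)/10 = 0.36 → α = 1 + 0.36·10 = 4.60.
β = 12 − α = 7.40.

α = 4.60, β = 7.40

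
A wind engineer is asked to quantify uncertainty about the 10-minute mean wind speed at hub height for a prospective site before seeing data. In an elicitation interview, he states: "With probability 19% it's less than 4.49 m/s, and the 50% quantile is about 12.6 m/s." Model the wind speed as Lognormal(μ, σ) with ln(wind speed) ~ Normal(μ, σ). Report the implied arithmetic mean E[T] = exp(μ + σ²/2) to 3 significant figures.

If T ~ Lognormal(μ,σ) then ln T ~ Normal(μ,σ), so the p-quantile of ln T is μ + z_p·σ.
ln(4.49) = 1.502 and ln(12.6) = 2.534; z_{0.19} = -0.8779, z_{0.5} = 0.
σ = (2.534 − 1.502)/(0 − (-0.8779)) = 1.175.
μ = 1.502 − (-0.8779)·1.175 = 2.534.
E[T] = exp(μ + σ²/2) = exp(2.534 + 0.6907) = 25.1 m/s.

E[T] ≈ 25.1 m/s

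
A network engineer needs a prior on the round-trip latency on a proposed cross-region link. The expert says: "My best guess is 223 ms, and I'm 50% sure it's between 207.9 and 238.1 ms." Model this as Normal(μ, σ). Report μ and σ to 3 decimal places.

μ = 223.000, σ = 22.387

A symmetric 50% interval runs μ ± z·σ with z = 0.6745.
Half-width = 15.1, so σ = 15.1/0.6745 = 22.387.
μ is the stated best guess, 223.000.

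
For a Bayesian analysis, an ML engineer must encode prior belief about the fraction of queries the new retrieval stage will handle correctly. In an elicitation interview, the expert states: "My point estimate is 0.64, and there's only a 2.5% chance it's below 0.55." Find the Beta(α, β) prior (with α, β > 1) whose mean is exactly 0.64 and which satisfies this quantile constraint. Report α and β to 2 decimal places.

α ≈ 72.75, β ≈ 40.92

With mean 0.64 fixed, write α = 0.64s, β = 0.36s where s = α+β.
Need P(θ < 0.55) = 0.025 under Beta(0.64s, 0.36s). Normal approximation: (q−m)/√(m(1−m)/s) ≈ z_{0.025} = -1.96, so s ≈ 0.64·0.36·(-1.96)²/(0.55−0.64)² = 109.3.
At s = 109.3: P(θ<0.55) ≈ 0.027. Adjusting to match 0.025 gives s ≈ 113.67.
So α = 0.64·113.67 ≈ 72.75, β = 0.36·113.67 ≈ 40.92.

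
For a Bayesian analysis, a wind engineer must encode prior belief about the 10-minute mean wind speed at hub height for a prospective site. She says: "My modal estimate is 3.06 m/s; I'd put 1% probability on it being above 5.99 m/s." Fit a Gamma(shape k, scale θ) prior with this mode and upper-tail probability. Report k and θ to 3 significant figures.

k ≈ 11.9, θ ≈ 0.28

Gamma(k,θ) with k>1 has mode (k−1)θ, so θ = 3.06/(k−1).
Need P(X < 5.99) = 0.99 with θ tied to k this way. Start at k = 2, θ = 3.06: P(X<5.99) ≈ 0.582.
Too low — raise k to concentrate. Iterating converges to k ≈ 11.9.
Then θ = 3.06/(11.9−1) ≈ 0.28.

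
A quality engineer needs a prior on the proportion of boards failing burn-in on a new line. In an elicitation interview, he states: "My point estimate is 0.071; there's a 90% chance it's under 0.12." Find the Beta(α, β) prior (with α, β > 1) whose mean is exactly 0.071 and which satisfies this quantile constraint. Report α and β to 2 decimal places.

α ≈ 3.49, β ≈ 45.71

With mean 0.071 fixed, write α = 0.071s, β = 0.929s where s = α+β.
Need P(θ < 0.12) = 0.9 under Beta(0.071s, 0.929s). Normal approximation: (q−m)/√(m(1−m)/s) ≈ z_{0.9} = 1.28, so s ≈ 0.071·0.929·(1.28)²/(0.12−0.071)² = 45.1.
At s = 45.1: P(θ<0.12) ≈ 0.893. Adjusting to match 0.9 gives s ≈ 49.20.
So α = 0.071·49.20 ≈ 3.49, β = 0.929·49.20 ≈ 45.71.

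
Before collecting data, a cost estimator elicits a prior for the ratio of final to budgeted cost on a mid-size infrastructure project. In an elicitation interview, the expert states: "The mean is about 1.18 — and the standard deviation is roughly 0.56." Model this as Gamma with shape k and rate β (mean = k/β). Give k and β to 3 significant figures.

For Gamma(k, rate β): mean = k/β, variance = k/β², so CV = 1/√k.
CV = SD/mean = 0.56/1.18 = 0.4746, hence k = 1/CV² = 4.44.
Then β = k/mean = 4.44/1.18 = 3.76.

k ≈ 4.44, β ≈ 3.76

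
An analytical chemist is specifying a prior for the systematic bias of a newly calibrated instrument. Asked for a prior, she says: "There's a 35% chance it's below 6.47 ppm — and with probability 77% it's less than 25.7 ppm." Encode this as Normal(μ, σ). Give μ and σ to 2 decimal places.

μ = 13.06, σ = 17.11

The p-quantile of Normal(μ,σ) is μ + z_p·σ, with z_{0.35} = -0.3853 and z_{0.77} = 0.7388.
Eliminate σ: μ = (z₂·x₁ − z₁·x₂)/(z₂ − z₁) = (0.7388·6.47 − (-0.3853)·25.7)/1.124 = 13.06.
Then σ = (x₂ − x₁)/(z₂ − z₁) = (25.7 − 6.47)/1.124 = 17.11.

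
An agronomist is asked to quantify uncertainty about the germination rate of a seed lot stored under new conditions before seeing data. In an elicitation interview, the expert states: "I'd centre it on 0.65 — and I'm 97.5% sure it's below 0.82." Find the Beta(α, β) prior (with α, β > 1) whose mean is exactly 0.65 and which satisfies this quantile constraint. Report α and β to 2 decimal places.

With mean 0.65 fixed, write α = 0.65s, β = 0.35s where s = α+β.
Need P(θ < 0.82) = 0.975 under Beta(0.65s, 0.35s). Normal approximation: (q−m)/√(m(1−m)/s) ≈ z_{0.975} = 1.96, so s ≈ 0.65·0.35·(1.96)²/(0.82−0.65)² = 30.2.
At s = 30.2: P(θ<0.82) ≈ 0.985. Adjusting to match 0.975 gives s ≈ 25.02.
So α = 0.65·25.02 ≈ 16.26, β = 0.35·25.02 ≈ 8.76.

α ≈ 16.26, β ≈ 8.76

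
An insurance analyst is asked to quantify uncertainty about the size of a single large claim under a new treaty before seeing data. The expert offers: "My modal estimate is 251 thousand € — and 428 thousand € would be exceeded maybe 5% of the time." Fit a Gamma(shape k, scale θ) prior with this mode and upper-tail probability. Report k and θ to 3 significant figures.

Gamma(k,θ) with k>1 has mode (k−1)θ, so θ = 251/(k−1).
Need P(X < 428) = 0.95 with θ tied to k this way. Start at k = 2, θ = 251: P(X<428) ≈ 0.508.
Too low — raise k to concentrate. Iterating converges to k ≈ 10.8.
Then θ = 251/(10.8−1) ≈ 25.6.

k ≈ 10.8, θ ≈ 25.6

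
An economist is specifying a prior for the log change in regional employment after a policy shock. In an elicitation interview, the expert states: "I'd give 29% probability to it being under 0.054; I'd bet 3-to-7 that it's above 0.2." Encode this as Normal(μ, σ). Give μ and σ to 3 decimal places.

μ = 0.129, σ = 0.135

For Normal(μ,σ), the p-quantile is μ + z_p·σ. Here z_{0.29} = -0.5534, z_{0.7} = 0.5244.
So 0.054 = μ − 0.5534σ and 0.2 = μ + 0.5244σ.
Subtracting: σ = (0.2 − 0.054)/(0.5244 − (-0.5534)) = 0.135.
Then μ = 0.054 − (-0.5534)·0.135 = 0.129.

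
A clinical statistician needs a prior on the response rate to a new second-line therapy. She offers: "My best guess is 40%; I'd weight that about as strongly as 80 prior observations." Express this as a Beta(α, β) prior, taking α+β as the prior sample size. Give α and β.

α = 32, β = 48

Under the effective-sample-size interpretation, Beta(α, β) has prior mean α/(α+β) and prior sample size α+β.
So α+β = 80 and α/(α+β) = 0.4, giving α = 0.4·80 = 32 and β = 80 − 32 = 48.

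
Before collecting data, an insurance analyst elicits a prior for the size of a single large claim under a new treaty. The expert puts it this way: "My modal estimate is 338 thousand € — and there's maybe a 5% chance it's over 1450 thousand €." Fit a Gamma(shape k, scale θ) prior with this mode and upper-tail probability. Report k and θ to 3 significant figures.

Gamma(k,θ) with k>1 has mode (k−1)θ, so θ = 338/(k−1).
Need P(X < 1450) = 0.95 with θ tied to k this way. Start at k = 2, θ = 338: P(X<1450) ≈ 0.927.
Too low — raise k to concentrate. Iterating converges to k ≈ 2.17.
Then θ = 338/(2.17−1) ≈ 289.

k ≈ 2.17, θ ≈ 289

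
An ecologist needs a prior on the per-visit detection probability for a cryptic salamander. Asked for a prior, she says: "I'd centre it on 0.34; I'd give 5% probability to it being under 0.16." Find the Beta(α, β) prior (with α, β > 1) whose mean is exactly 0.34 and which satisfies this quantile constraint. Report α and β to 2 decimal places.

With mean 0.34 fixed, write α = 0.34s, β = 0.66s where s = α+β.
Need P(θ < 0.16) = 0.05 under Beta(0.34s, 0.66s). Normal approximation: (q−m)/√(m(1−m)/s) ≈ z_{0.05} = -1.64, so s ≈ 0.34·0.66·(-1.64)²/(0.16−0.34)² = 18.7.
At s = 18.7: P(θ<0.16) ≈ 0.034. Adjusting to match 0.05 gives s ≈ 15.42.
So α = 0.34·15.42 ≈ 5.24, β = 0.66·15.42 ≈ 10.18.

α ≈ 5.24, β ≈ 10.18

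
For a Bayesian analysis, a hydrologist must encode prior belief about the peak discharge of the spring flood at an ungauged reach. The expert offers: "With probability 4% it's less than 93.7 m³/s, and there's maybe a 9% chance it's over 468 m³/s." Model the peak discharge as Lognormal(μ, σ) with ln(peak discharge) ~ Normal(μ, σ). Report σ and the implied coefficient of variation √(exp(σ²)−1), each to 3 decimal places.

If T ~ Lognormal(μ,σ) then ln T ~ Normal(μ,σ), so the p-quantile of ln T is μ + z_p·σ.
ln(93.7) = 4.54 and ln(468) = 6.148; z_{0.04} = -1.751, z_{0.91} = 1.341.
σ = (6.148 − 4.54)/(1.341 − (-1.751)) = 0.520.
μ = 4.54 − (-1.751)·0.520 = 5.451.
CV = √(exp(σ²)−1) = √(exp(0.2707)−1) = 0.558.

σ ≈ 0.520, CV ≈ 0.558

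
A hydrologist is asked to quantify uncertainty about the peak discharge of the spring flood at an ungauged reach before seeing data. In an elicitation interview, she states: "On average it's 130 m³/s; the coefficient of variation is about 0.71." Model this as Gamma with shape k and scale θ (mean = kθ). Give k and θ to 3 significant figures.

For Gamma(k, scale θ): mean = kθ, variance = kθ², so CV = 1/√k.
CV = 0.71, hence k = 1/CV² = 1.98.
Then θ = mean/k = 130/1.98 = 65.5.

k ≈ 1.98, θ ≈ 65.5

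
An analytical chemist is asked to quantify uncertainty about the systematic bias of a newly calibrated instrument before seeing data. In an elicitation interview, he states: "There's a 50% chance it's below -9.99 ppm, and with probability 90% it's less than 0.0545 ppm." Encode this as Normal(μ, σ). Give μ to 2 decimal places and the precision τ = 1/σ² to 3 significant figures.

μ = -9.99, τ = 0.0163

For Normal(μ,σ), the p-quantile is μ + z_p·σ. Here z_{0.5} = 0, z_{0.9} = 1.282.
So -9.99 = μ + 0σ and 0.0545 = μ + 1.282σ.
Subtracting: σ = (0.0545 − -9.99)/(1.282 − (0)) = 7.84.
Then μ = -9.99 − (0)·7.84 = -9.99.
Precision τ = 1/σ² = 1/7.838² = 0.0163.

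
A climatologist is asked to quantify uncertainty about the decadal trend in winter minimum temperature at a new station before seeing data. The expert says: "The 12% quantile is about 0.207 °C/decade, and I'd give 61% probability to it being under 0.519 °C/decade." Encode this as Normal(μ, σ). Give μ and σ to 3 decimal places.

For Normal(μ,σ), the p-quantile is μ + z_p·σ. Here z_{0.12} = -1.175, z_{0.61} = 0.2793.
So 0.207 = μ − 1.175σ and 0.519 = μ + 0.2793σ.
Subtracting: σ = (0.519 − 0.207)/(0.2793 − (-1.175)) = 0.215.
Then μ = 0.207 − (-1.175)·0.215 = 0.459.

μ = 0.459, σ = 0.215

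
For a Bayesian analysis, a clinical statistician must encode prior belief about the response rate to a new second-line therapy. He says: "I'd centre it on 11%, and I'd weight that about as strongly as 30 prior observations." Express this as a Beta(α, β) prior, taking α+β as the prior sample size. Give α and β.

α = 3.3, β = 26.7

Under the effective-sample-size interpretation, Beta(α, β) has prior mean α/(α+β) and prior sample size α+β.
So α+β = 30 and α/(α+β) = 0.11, giving α = 0.11·30 = 3.3 and β = 30 − 3.3 = 26.7.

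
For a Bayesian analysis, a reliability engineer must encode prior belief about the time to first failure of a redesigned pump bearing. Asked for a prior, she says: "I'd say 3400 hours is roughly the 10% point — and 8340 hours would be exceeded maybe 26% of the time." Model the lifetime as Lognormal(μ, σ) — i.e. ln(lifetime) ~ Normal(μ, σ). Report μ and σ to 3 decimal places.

μ ≈ 8.729, σ ≈ 0.466

If T ~ Lognormal(μ,σ) then ln T ~ Normal(μ,σ), so the p-quantile of ln T is μ + z_p·σ.
ln(3400) = 8.132 and ln(8340) = 9.029; z_{0.1} = -1.282, z_{0.74} = 0.6433.
σ = (9.029 − 8.132)/(0.6433 − (-1.282)) = 0.466.
μ = 8.132 − (-1.282)·0.466 = 8.729.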